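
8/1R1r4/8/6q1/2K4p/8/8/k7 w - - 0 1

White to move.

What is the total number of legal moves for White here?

13

White to move; king on c4.
In check: no.
Legal moves: Rb8, Rxd7, Rc7, Ra7+, Rb6, Rb5, Rb4, Rb3, Rb2, Rb1+, Kb4, Kc3, Kb3.
Count: 13.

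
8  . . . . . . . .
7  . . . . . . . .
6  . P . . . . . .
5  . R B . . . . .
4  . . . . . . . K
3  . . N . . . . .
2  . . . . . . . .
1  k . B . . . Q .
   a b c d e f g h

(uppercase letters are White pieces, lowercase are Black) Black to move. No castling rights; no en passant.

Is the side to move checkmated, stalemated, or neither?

stalemate

Black to move; black king on a1.
In check: no.
King squares — b1: attacked by Nc3; a2: attacked by Nc3; b2: attacked by Bc1.
Legal moves for Black: none.
Not in check and no legal moves → stalemate.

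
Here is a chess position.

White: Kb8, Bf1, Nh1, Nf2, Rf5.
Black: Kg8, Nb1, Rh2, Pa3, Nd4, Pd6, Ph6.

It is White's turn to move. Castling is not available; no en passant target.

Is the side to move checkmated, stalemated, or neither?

neither

White to move; white king on b8.
In check: no.
Legal moves for White include: Kc8, Ka8, Kc7, Kb7, Ka7, Rf8+, Rf7, Rf6, Rh5, Rg5+, Re5, Rd5, Rc5, Rb5, Ra5, Rf4, Rf3, Ng4, ... (list truncated; more exist).
White has legal moves and is not in check → neither.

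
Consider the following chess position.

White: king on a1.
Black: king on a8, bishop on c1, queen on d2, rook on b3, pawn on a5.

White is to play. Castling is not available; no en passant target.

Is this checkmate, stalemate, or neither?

stalemate

White to move; white king on a1.
In check: no.
King squares — b1: attacked by Rb3; a2: attacked by Qd2; b2: attacked by Bc1.
Legal moves for White: none.
Not in check and no legal moves → stalemate.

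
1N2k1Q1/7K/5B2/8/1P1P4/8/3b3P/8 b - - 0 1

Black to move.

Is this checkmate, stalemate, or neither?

Black to move; black king on e8.
In check: yes, from the white queen on g8.
King squares — d7: attacked by Nb8; e7: attacked by Bf6; f7: attacked by Qg8; d8: attacked by Bf6; f8: attacked by Qg8.
Legal moves for Black: none.
In check with no legal moves → checkmate.

checkmate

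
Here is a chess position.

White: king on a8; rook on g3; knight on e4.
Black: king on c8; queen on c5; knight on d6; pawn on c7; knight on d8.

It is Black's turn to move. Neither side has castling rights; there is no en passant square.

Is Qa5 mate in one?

After Qa5: white king on a8; in check: yes, from the black queen on a5.
King squares — a7: attacked by Qa5; b7: attacked by Nd6; b8: attacked by Kc8.
White has no legal moves → checkmate.

yes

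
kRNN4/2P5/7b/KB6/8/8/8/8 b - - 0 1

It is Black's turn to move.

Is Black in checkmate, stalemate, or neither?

Black to move; black king on a8.
In check: yes, from the white rook on b8.
King squares — a7: attacked by Nc8; b7: attacked by Rb8; b8: attacked by Pc7.
Legal moves for Black: none.
In check with no legal moves → checkmate.

checkmate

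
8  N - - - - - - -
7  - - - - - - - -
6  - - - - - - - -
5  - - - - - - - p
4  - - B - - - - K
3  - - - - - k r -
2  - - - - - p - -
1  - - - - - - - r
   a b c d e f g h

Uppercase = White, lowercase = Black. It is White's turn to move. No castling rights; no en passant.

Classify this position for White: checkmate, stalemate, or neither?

White to move; white king on h4.
In check: yes, from the black rook on h1.
King squares — g3: attacked by Kf3; h3: attacked by Rh1; g4: attacked by Kf3; g5: attacked by Rg3; h5: attacked by Rh1.
Legal moves for White: none.
In check with no legal moves → checkmate.

checkmate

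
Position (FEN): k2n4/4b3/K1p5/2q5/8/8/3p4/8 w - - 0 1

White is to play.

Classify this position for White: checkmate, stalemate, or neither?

White to move; white king on a6.
In check: no.
King squares — a5: attacked by Qc5; b5: attacked by Qc5; b6: attacked by Qc5; a7: attacked by Qc5; b7: attacked by Ka8.
Legal moves for White: none.
Not in check and no legal moves → stalemate.

stalemate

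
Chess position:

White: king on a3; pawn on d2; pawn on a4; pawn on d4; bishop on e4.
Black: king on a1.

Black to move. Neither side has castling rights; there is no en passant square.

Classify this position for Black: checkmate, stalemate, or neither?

stalemate

Black to move; black king on a1.
In check: no.
King squares — b1: attacked by Be4; a2: attacked by Ka3; b2: attacked by Ka3.
Legal moves for Black: none.
Not in check and no legal moves → stalemate.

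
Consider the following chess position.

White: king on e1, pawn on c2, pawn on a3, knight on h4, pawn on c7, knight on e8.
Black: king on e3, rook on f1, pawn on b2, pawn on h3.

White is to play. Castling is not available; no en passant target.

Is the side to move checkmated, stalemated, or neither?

neither

White to move; white king on e1.
In check: yes, from the black rook on f1.
King squares — d1: attacked by Rf1; f1: available; d2: attacked by Ke3; e2: attacked by Ke3; f2: attacked by Rf1.
Legal moves for White: Kxf1.
White is in check but has 1 legal move → neither.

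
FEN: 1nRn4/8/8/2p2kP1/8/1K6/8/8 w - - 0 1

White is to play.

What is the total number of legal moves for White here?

White to move; king on b3.
In check: no.
Legal moves: Rxd8, Rxb8, Rc7, Rc6, Rxc5+, Kc4, Ka4, Kc3, Ka3, Kc2, Kb2, Ka2, g6.
Count: 13.

13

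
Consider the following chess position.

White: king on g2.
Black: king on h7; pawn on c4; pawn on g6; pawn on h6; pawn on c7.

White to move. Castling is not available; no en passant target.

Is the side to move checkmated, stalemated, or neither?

White to move; white king on g2.
In check: no.
Legal moves for White: Kh3, Kg3, Kf3, Kh2, Kf2, Kh1, Kg1, Kf1.
White has 8 legal moves and is not in check → neither.

neither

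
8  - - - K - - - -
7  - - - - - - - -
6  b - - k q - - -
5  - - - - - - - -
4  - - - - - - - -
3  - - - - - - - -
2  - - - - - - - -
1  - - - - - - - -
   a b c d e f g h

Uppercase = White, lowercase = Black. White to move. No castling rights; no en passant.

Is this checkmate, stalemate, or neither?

White to move; white king on d8.
In check: no.
King squares — c7: attacked by Kd6; d7: attacked by Kd6; e7: attacked by Kd6; c8: attacked by Ba6; e8: attacked by Qe6.
Legal moves for White: none.
Not in check and no legal moves → stalemate.

stalemate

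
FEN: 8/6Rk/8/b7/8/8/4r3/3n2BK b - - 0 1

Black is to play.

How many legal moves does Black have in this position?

Black to move; king on h7.
In check: yes, from the white rook on g7.
Legal moves: Kh8, Kxg7, Kh6.
Count: 3.

3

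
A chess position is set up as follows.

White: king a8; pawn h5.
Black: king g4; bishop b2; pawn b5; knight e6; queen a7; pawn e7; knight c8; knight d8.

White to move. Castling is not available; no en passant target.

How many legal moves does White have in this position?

0

White to move; king on a8.
In check: yes, from the black queen on a7.
Legal moves: none.
Count: 0.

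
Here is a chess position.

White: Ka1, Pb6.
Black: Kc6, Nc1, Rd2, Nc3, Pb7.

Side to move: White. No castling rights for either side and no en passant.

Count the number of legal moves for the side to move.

0

White to move; king on a1.
In check: no.
Legal moves: none.
Count: 0.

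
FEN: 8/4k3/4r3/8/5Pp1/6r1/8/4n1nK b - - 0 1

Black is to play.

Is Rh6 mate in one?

yes

After Rh6: white king on h1; in check: yes, from the black rook on h6.
King squares — g1: attacked by Rg3; g2: attacked by Ne1; h2: attacked by Rh6.
White has no legal moves → checkmate.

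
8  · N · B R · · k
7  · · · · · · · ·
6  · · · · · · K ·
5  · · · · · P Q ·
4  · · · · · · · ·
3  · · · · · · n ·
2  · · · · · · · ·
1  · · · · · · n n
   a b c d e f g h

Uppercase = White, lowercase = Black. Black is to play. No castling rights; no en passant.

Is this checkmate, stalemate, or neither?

Black to move; black king on h8.
In check: yes, from the white rook on e8.
King squares — g7: attacked by Kg6; h7: attacked by Kg6; g8: attacked by Re8.
Legal moves for Black: none.
In check with no legal moves → checkmate.

checkmate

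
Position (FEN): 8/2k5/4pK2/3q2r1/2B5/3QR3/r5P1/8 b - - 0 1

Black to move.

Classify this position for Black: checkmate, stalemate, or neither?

Black to move; black king on c7.
In check: no.
Legal moves for Black include: Kd8, Kc8, Kb8, Kd7, Kb7, Kd6, Kc6, Kb6, Rg8, Rg7, Rg6+, Rh5, Rf5+, Re5, Rg4, Rg3, Rgxg2, Qd8+, ... (list truncated; more exist).
Black has legal moves and is not in check → neither.

neither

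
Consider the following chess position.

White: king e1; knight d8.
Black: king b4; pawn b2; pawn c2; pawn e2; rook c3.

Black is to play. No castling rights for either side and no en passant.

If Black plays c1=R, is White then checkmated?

After c1=R: white king on e1; in check: yes, from the black rook on c1.
White has 3 legal replies: Kf2, Kxe2, Kd2.
In check but a legal move exists → not checkmate.

no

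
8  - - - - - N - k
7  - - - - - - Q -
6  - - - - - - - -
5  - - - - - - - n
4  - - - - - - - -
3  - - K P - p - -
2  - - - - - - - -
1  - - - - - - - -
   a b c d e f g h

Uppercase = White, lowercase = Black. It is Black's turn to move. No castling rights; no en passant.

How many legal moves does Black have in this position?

2

Black to move; king on h8.
In check: yes, from the white queen on g7.
Legal moves: Kxg7, Nxg7.
Count: 2.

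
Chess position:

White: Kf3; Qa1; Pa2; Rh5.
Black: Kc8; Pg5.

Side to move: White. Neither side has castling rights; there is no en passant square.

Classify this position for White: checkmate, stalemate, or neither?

neither

White to move; white king on f3.
In check: no.
Legal moves for White include: Rh8+, Rh7, Rh6, Rxg5, Rh4, Rh3, Rh2, Rh1, Kg4, Ke4, Kg3, Ke3, Kg2, Kf2, Ke2, Qh8+, Qg7, Qf6, ... (list truncated; more exist).
White has legal moves and is not in check → neither.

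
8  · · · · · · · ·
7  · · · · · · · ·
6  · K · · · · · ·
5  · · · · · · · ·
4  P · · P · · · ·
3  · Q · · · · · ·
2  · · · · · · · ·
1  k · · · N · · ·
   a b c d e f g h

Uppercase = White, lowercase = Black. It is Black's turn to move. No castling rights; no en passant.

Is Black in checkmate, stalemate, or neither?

stalemate

Black to move; black king on a1.
In check: no.
King squares — b1: attacked by Qb3; a2: attacked by Qb3; b2: attacked by Qb3.
Legal moves for Black: none.
Not in check and no legal moves → stalemate.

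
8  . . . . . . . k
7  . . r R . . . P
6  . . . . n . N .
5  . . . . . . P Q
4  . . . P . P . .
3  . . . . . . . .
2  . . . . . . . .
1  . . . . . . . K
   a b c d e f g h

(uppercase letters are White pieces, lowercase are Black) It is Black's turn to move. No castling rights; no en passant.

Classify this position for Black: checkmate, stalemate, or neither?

checkmate

Black to move; black king on h8.
In check: yes, from the white knight on g6.
King squares — g7: attacked by Rd7; h7: attacked by Qh5; g8: attacked by Ph7.
Legal moves for Black: none.
In check with no legal moves → checkmate.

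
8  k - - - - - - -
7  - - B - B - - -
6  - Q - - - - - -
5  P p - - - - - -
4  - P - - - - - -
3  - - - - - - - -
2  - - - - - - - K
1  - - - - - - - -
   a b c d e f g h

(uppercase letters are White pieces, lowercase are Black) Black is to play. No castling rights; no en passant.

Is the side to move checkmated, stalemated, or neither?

stalemate

Black to move; black king on a8.
In check: no.
King squares — a7: attacked by Qb6; b7: attacked by Qb6; b8: attacked by Qb6.
Legal moves for Black: none.
Not in check and no legal moves → stalemate.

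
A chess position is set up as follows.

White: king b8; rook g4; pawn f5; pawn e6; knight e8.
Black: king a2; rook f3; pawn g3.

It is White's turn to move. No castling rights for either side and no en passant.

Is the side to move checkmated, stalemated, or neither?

White to move; white king on b8.
In check: no.
Legal moves for White include: Ng7, Nc7, Nf6, Nd6, Kc8, Ka8, Kc7, Kb7, Ka7, Rg8, Rg7, Rg6, Rg5, Rh4, Rf4, Re4, Rd4, Rc4, ... (list truncated; more exist).
White has legal moves and is not in check → neither.

neither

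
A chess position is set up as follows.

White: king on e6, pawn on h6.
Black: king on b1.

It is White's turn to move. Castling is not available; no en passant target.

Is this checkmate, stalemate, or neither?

neither

White to move; white king on e6.
In check: no.
Legal moves for White: Kf7, Ke7, Kd7, Kf6, Kd6, Kf5, Ke5, Kd5, h7.
White has 9 legal moves and is not in check → neither.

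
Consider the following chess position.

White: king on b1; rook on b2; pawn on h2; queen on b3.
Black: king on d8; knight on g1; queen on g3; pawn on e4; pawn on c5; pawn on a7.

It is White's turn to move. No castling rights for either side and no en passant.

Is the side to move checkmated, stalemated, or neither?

neither

White to move; white king on b1.
In check: no.
Legal moves for White include: Qg8+, Qb8+, Qf7, Qb7, Qe6, Qb6+, Qd5+, Qb5, Qc4, Qb4, Qa4, Qxg3, Qf3, Qe3, Qd3+, Qc3, Qa3, Qc2, ... (list truncated; more exist).
White has legal moves and is not in check → neither.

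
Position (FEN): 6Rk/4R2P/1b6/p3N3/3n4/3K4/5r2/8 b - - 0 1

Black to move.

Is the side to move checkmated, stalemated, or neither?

checkmate

Black to move; black king on h8.
In check: yes, from the white rook on g8.
King squares — g7: attacked by Re7; h7: attacked by Re7; g8: attacked by Ph7.
Legal moves for Black: none.
In check with no legal moves → checkmate.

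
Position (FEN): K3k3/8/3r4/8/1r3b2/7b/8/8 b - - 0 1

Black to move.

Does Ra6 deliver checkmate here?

After Ra6: white king on a8; in check: yes, from the black rook on a6.
King squares — a7: attacked by Ra6; b7: attacked by Rb4; b8: attacked by Rb4.
White has no legal moves → checkmate.

yes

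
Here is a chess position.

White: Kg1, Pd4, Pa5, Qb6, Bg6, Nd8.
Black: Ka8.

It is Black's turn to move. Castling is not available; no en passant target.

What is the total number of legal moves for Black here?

0

Black to move; king on a8.
In check: no.
Legal moves: none.
Count: 0.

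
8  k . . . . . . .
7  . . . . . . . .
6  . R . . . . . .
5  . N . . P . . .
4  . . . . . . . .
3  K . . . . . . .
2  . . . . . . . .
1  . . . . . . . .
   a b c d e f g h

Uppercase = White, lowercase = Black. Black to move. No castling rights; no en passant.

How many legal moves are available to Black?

0

Black to move; king on a8.
In check: no.
Legal moves: none.
Count: 0.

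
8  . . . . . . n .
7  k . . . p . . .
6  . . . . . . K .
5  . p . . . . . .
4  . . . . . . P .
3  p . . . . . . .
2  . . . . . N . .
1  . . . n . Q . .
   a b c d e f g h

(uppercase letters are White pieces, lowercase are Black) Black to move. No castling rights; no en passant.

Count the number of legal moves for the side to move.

Black to move; king on a7.
In check: no.
Legal moves: Nh6, Nf6, Kb8, Ka8, Kb7, Kb6, Ka6, Ne3, Nc3, Nxf2, Nb2, e6, b4, a2, e5.
Count: 15.

15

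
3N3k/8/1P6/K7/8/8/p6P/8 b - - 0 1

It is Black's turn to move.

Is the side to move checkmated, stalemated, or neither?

neither

Black to move; black king on h8.
In check: no.
Legal moves for Black: Kg8, Kh7, Kg7, a1=Q+, a1=R+, a1=B, a1=N.
Black has 7 legal moves and is not in check → neither.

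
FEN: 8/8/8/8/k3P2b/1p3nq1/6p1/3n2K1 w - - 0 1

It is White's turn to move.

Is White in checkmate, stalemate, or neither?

White to move; white king on g1.
In check: yes, from the black knight on f3.
King squares — f1: attacked by Pg2; h1: attacked by Pg2; f2: attacked by Nd1; g2: attacked by Qg3; h2: attacked by Nf3.
Legal moves for White: none.
In check with no legal moves → checkmate.

checkmate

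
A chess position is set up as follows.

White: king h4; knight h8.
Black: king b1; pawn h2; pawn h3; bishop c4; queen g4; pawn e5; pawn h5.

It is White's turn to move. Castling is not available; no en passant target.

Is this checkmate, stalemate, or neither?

White to move; white king on h4.
In check: yes, from the black queen on g4.
King squares — g3: attacked by Qg4; h3: attacked by Qg4; g4: attacked by Ph5; g5: attacked by Qg4; h5: attacked by Qg4.
Legal moves for White: none.
In check with no legal moves → checkmate.

checkmate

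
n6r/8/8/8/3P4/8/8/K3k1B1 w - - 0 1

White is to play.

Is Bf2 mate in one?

no

After Bf2: black king on e1; in check: yes, from the white bishop on f2.
Black has 5 legal replies: Kxf2, Ke2, Kd2, Kf1, Kd1.
In check but a legal move exists → not checkmate.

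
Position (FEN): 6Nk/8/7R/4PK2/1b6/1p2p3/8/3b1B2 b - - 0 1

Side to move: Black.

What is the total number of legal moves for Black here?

Black to move; king on h8.
In check: yes, from the white rook on h6.
Legal moves: Kxg8, Kg7.
Count: 2.

2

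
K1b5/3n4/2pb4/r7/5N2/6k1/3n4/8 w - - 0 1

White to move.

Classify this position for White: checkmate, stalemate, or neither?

White to move; white king on a8.
In check: yes, from the black rook on a5.
King squares — a7: attacked by Ra5; b7: attacked by Bc8; b8: attacked by Bd6.
Legal moves for White: none.
In check with no legal moves → checkmate.

checkmate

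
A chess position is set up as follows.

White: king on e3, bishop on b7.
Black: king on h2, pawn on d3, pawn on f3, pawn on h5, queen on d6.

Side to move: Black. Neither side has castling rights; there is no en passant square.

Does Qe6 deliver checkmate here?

no

After Qe6: white king on e3; in check: yes, from the black queen on e6.
White has 7 legal replies: Kf4, Kd4, Kxf3, Kxd3, Kf2, Kd2, Be4.
In check but a legal move exists → not checkmate.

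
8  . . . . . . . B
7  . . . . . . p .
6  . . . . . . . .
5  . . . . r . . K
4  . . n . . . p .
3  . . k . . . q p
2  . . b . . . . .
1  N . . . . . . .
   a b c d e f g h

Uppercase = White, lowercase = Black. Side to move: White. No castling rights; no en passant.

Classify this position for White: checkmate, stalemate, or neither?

checkmate

White to move; white king on h5.
In check: yes, from the black rook on e5.
King squares — g4: attacked by Qg3; h4: attacked by Qg3; g5: attacked by Re5; g6: attacked by Bc2; h6: attacked by Pg7.
Legal moves for White: none.
In check with no legal moves → checkmate.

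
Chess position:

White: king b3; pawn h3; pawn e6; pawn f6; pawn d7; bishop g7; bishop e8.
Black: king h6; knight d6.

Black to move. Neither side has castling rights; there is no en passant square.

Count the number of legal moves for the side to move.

2

Black to move; king on h6.
In check: yes, from the white bishop on g7.
Legal moves: Kh7, Kg5.
Count: 2.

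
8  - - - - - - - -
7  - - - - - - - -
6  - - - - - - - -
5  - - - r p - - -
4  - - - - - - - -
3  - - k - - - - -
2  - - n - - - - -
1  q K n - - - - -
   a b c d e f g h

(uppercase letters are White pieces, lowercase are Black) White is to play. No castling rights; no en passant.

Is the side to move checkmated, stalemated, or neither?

checkmate

White to move; white king on b1.
In check: yes, from the black queen on a1.
King squares — a1: attacked by Nc2; c1: attacked by Qa1; a2: attacked by Qa1; b2: attacked by Qa1; c2: attacked by Kc3.
Legal moves for White: none.
In check with no legal moves → checkmate.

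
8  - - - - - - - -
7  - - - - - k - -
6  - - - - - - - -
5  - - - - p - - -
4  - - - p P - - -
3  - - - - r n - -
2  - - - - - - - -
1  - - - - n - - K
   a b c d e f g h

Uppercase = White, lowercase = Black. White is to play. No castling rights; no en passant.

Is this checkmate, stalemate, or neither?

stalemate

White to move; white king on h1.
In check: no.
King squares — g1: attacked by Nf3; g2: attacked by Ne1; h2: attacked by Nf3.
Legal moves for White: none.
Not in check and no legal moves → stalemate.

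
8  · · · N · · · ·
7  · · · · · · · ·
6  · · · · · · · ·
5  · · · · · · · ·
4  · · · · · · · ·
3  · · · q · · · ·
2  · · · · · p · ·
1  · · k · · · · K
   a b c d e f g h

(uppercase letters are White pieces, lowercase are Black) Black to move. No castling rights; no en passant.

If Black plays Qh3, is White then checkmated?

After Qh3: white king on h1; in check: yes, from the black queen on h3.
King squares — g1: attacked by Pf2; g2: attacked by Qh3; h2: attacked by Qh3.
White has no legal moves → checkmate.

yes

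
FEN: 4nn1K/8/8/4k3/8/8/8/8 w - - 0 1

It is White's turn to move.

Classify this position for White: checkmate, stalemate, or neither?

White to move; white king on h8.
In check: no.
Legal moves for White: Kg8.
White has 1 legal move and is not in check → neither.

neither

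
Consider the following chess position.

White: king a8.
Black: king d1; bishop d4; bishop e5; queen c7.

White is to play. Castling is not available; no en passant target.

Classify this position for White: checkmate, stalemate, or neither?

stalemate

White to move; white king on a8.
In check: no.
King squares — a7: attacked by Bd4; b7: attacked by Qc7; b8: attacked by Qc7.
Legal moves for White: none.
Not in check and no legal moves → stalemate.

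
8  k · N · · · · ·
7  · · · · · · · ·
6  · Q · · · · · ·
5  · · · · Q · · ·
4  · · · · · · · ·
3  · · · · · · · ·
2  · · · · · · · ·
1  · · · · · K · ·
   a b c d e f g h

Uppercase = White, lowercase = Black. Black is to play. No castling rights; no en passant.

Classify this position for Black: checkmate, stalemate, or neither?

Black to move; black king on a8.
In check: no.
King squares — a7: attacked by Qb6; b7: attacked by Qb6; b8: attacked by Qe5.
Legal moves for Black: none.
Not in check and no legal moves → stalemate.

stalemate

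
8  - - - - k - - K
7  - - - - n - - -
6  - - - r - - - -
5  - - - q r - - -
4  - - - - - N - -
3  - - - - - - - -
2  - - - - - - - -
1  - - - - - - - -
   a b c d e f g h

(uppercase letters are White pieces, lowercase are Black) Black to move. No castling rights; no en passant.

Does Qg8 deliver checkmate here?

After Qg8: white king on h8; in check: yes, from the black queen on g8.
King squares — g7: attacked by Qg8; h7: attacked by Qg8; g8: attacked by Ne7.
White has no legal moves → checkmate.

yes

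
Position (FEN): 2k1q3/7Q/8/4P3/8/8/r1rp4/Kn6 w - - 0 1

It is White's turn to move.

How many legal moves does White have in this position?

White to move; king on a1.
In check: yes, from the black rook on a2.
Legal moves: Kxb1.
Count: 1.

1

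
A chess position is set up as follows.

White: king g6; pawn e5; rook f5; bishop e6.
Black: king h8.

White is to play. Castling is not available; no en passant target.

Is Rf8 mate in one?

yes

After Rf8: black king on h8; in check: yes, from the white rook on f8.
King squares — g7: attacked by Kg6; h7: attacked by Kg6; g8: attacked by Be6.
Black has no legal moves → checkmate.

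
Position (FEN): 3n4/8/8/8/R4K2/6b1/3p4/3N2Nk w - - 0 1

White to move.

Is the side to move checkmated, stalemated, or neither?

neither

White to move; white king on f4.
In check: yes, from the black bishop on g3.
Legal moves for White: Kg5, Kf5, Kg4, Ke4, Kxg3, Kf3, Ke3.
White is in check but has 7 legal moves → neither.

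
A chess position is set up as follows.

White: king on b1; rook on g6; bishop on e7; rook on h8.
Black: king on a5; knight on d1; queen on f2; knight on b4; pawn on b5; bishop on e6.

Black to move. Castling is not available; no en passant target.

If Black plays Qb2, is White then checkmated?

After Qb2: white king on b1; in check: yes, from the black queen on b2.
King squares — a1: attacked by Qb2; c1: attacked by Qb2; a2: attacked by Qb2; b2: attacked by Nd1; c2: attacked by Qb2.
White has no legal moves → checkmate.

yes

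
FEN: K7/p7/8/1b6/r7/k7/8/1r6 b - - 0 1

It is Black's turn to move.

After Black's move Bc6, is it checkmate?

After Bc6: white king on a8; in check: yes, from the black bishop on c6.
King squares — a7: attacked by Ra4; b7: attacked by Rb1; b8: attacked by Rb1.
White has no legal moves → checkmate.

yes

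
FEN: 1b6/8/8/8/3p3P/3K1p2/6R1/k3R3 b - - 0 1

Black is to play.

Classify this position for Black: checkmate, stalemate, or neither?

checkmate

Black to move; black king on a1.
In check: yes, from the white rook on e1.
King squares — b1: attacked by Re1; a2: attacked by Rg2; b2: attacked by Rg2.
Legal moves for Black: none.
In check with no legal moves → checkmate.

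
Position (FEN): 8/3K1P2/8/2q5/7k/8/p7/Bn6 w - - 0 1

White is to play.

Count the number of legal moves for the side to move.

14

White to move; king on d7.
In check: no.
Legal moves: Ke8, Kd8, Ke6, Bh8, Bg7, Bf6+, Be5, Bd4, Bc3, Bb2, f8=Q, f8=R, f8=B, f8=N.
Count: 14.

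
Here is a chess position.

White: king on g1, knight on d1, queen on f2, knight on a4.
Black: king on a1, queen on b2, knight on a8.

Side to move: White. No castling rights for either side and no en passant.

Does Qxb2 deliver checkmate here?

yes

After Qxb2: black king on a1; in check: yes, from the white queen on b2.
King squares — b1: attacked by Qb2; a2: attacked by Qb2; b2: attacked by Nd1.
Black has no legal moves → checkmate.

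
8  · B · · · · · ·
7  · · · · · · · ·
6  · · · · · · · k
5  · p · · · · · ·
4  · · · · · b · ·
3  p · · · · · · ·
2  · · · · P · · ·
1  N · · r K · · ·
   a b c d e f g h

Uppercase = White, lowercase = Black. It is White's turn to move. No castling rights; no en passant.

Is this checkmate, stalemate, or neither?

White to move; white king on e1.
In check: yes, from the black rook on d1.
Legal moves for White: Kf2, Kxd1.
White is in check but has 2 legal moves → neither.

neither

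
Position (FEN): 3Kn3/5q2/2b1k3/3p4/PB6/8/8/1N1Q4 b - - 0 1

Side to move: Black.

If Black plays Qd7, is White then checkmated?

yes

After Qd7: white king on d8; in check: yes, from the black queen on d7.
King squares — c7: attacked by Qd7; d7: attacked by Bc6; e7: attacked by Ke6; c8: attacked by Qd7; e8: attacked by Qd7.
White has no legal moves → checkmate.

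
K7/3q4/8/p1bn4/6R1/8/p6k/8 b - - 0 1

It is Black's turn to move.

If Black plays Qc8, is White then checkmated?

yes

After Qc8: white king on a8; in check: yes, from the black queen on c8.
King squares — a7: attacked by Bc5; b7: attacked by Qc8; b8: attacked by Qc8.
White has no legal moves → checkmate.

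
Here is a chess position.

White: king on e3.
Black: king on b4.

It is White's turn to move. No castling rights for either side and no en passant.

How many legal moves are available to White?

8

White to move; king on e3.
In check: no.
Legal moves: Kf4, Ke4, Kd4, Kf3, Kd3, Kf2, Ke2, Kd2.
Count: 8.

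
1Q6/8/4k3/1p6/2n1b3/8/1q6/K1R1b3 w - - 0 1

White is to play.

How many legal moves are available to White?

0

White to move; king on a1.
In check: yes, from the black queen on b2.
Legal moves: none.
Count: 0.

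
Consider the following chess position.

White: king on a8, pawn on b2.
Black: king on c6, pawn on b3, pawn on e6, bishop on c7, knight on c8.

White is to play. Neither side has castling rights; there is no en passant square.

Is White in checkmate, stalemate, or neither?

White to move; white king on a8.
In check: no.
King squares — a7: attacked by Nc8; b7: attacked by Kc6; b8: attacked by Bc7.
Legal moves for White: none.
Not in check and no legal moves → stalemate.

stalemate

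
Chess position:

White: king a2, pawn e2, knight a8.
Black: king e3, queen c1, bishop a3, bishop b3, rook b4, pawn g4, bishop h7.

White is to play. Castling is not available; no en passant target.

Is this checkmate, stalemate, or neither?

checkmate

White to move; white king on a2.
In check: yes, from the black bishop on b3.
King squares — a1: attacked by Qc1; b1: attacked by Qc1; b2: attacked by Qc1; a3: attacked by Qc1; b3: attacked by Rb4.
Legal moves for White: none.
In check with no legal moves → checkmate.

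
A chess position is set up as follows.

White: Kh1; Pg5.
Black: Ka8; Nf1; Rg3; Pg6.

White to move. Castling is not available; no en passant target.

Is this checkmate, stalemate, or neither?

stalemate

White to move; white king on h1.
In check: no.
King squares — g1: attacked by Rg3; g2: attacked by Rg3; h2: attacked by Nf1.
Legal moves for White: none.
Not in check and no legal moves → stalemate.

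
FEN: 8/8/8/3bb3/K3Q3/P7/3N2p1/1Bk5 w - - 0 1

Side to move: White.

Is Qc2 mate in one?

After Qc2: black king on c1; in check: yes, from the white queen on c2.
King squares — b1: attacked by Qc2; d1: attacked by Qc2; b2: attacked by Qc2; c2: attacked by Bb1; d2: attacked by Qc2.
Black has no legal moves → checkmate.

yes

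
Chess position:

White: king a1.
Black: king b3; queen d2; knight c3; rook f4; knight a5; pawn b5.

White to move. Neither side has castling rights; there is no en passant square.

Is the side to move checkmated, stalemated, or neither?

stalemate

White to move; white king on a1.
In check: no.
King squares — b1: attacked by Nc3; a2: attacked by Qd2; b2: attacked by Qd2.
Legal moves for White: none.
Not in check and no legal moves → stalemate.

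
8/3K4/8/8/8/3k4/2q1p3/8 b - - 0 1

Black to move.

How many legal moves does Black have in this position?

Black to move; king on d3.
In check: no.
Legal moves: Ke4, Kd4, Kc4, Ke3, Kc3, Kd2, Qc8+, Qc7+, Qc6+, Qc5, Qc4, Qa4+, Qc3, Qb3, Qd2, Qb2, Qa2, Qd1, Qc1, Qb1, e1=Q, e1=R, e1=B, e1=N.
Count: 24.

24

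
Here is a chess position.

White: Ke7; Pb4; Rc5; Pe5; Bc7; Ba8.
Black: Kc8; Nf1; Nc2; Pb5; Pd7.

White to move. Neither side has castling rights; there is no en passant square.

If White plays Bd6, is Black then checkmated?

After Bd6: black king on c8; in check: yes, from the white rook on c5.
King squares — b7: attacked by Ba8; c7: attacked by Rc5; d7: own pawn; b8: attacked by Bd6; d8: attacked by Ke7.
Black has no legal moves → checkmate.

yes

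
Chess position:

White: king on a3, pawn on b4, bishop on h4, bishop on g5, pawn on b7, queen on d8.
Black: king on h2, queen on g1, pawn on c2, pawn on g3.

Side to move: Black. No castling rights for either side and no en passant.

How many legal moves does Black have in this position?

Black to move; king on h2.
In check: no.
Legal moves: Kh3, Kg2, Kh1, Qa7+, Qb6, Qc5, Qd4, Qe3+, Qg2, Qf2, Qh1, Qf1, Qe1, Qd1, Qc1+, Qb1, Qa1+, g2, c1=Q+, c1=R, c1=B+, c1=N.
Count: 22.

22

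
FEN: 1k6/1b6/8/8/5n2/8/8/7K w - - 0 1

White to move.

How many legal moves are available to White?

2

White to move; king on h1.
In check: yes, from the black bishop on b7.
Legal moves: Kh2, Kg1.
Count: 2.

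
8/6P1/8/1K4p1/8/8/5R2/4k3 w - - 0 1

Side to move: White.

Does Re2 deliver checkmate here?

After Re2: black king on e1; in check: yes, from the white rook on e2.
Black has 3 legal replies: Kxe2, Kf1, Kd1.
In check but a legal move exists → not checkmate.

no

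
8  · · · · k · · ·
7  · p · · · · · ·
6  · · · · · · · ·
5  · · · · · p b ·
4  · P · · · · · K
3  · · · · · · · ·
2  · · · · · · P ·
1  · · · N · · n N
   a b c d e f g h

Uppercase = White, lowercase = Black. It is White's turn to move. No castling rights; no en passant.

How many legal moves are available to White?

3

White to move; king on h4.
In check: yes, from the black bishop on g5.
Legal moves: Kh5, Kxg5, Kg3.
Count: 3.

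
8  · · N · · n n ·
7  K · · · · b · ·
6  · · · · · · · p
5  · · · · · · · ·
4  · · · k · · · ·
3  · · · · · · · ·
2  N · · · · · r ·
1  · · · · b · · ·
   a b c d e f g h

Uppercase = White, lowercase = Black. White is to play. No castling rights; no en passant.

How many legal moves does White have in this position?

White to move; king on a7.
In check: no.
Legal moves: Ne7, Nd6, Nb6, Kb8, Ka8, Kb7, Kb6, Ka6, Nb4, Nc3, Nc1.
Count: 11.

11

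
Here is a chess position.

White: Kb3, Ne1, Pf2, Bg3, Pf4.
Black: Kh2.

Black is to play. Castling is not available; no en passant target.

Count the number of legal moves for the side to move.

3

Black to move; king on h2.
In check: yes, from the white bishop on g3.
Legal moves: Kh3, Kh1, Kg1.
Count: 3.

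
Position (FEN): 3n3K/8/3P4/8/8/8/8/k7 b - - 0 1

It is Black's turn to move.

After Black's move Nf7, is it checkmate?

After Nf7: white king on h8; in check: yes, from the black knight on f7.
White has 3 legal replies: Kg8, Kh7, Kg7.
In check but a legal move exists → not checkmate.

no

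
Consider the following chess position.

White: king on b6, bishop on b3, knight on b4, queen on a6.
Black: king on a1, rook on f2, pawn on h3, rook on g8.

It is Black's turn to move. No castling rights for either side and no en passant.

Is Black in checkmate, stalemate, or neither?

neither

Black to move; black king on a1.
In check: yes, from the white queen on a6.
Legal moves for Black: Kb2, Kb1, Ra2.
Black is in check but has 3 legal moves → neither.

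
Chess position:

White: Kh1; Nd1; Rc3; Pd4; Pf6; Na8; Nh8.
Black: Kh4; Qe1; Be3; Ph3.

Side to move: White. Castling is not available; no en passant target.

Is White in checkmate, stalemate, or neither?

White to move; white king on h1.
In check: yes, from the black queen on e1.
King squares — g1: attacked by Qe1; g2: attacked by Ph3; h2: available.
Legal moves for White: Kh2.
White is in check but has 1 legal move → neither.

neither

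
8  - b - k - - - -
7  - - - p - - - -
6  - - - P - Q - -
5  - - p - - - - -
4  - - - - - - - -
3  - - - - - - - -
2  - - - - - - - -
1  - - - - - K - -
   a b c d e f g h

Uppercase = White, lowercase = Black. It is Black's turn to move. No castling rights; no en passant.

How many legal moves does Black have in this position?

Black to move; king on d8.
In check: yes, from the white queen on f6.
Legal moves: Ke8, Kc8.
Count: 2.

2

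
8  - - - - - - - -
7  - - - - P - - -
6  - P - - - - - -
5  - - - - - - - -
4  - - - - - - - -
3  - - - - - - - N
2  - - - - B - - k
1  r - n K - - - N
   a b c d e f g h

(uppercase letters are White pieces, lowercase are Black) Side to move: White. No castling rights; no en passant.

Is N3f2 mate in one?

After N3f2: black king on h2; in check: no.
Black is not in check, so this cannot be checkmate.

no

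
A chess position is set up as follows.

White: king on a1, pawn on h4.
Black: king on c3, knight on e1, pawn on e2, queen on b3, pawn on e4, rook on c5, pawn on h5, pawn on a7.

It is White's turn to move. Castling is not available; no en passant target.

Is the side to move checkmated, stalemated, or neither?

stalemate

White to move; white king on a1.
In check: no.
King squares — b1: attacked by Qb3; a2: attacked by Qb3; b2: attacked by Qb3.
Legal moves for White: none.
Not in check and no legal moves → stalemate.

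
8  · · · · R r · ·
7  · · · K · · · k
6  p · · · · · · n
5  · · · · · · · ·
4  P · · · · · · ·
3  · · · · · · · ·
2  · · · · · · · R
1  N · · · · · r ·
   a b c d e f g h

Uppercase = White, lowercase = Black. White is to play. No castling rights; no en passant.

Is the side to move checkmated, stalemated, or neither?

White to move; white king on d7.
In check: no.
Legal moves for White include: Rxf8, Rd8, Rc8, Rb8, Ra8, Re7+, Re6, Re5, Re4, Re3, Ree2, Re1, Kd8, Kc8, Ke7, Kc7, Ke6, Kd6, ... (list truncated; more exist).
White has legal moves and is not in check → neither.

neither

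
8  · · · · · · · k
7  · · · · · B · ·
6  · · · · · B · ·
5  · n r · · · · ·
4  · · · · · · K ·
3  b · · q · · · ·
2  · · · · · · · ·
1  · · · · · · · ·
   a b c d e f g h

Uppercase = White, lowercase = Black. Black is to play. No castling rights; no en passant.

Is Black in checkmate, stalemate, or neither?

Black to move; black king on h8.
In check: yes, from the white bishop on f6.
Legal moves for Black: Kh7.
Black is in check but has 1 legal move → neither.

neither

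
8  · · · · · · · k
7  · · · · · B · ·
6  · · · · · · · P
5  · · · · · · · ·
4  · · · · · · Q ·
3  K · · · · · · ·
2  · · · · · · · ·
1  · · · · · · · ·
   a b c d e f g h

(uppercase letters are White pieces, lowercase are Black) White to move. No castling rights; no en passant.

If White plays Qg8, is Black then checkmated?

yes

After Qg8: black king on h8; in check: yes, from the white queen on g8.
King squares — g7: attacked by Ph6; h7: attacked by Qg8; g8: attacked by Bf7.
Black has no legal moves → checkmate.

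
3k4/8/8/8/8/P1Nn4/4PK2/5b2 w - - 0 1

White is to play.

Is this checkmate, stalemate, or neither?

neither

White to move; white king on f2.
In check: yes, from the black knight on d3.
Legal moves for White: Kg3, Kf3, Ke3, Kg1, Kxf1, exd3.
White is in check but has 6 legal moves → neither.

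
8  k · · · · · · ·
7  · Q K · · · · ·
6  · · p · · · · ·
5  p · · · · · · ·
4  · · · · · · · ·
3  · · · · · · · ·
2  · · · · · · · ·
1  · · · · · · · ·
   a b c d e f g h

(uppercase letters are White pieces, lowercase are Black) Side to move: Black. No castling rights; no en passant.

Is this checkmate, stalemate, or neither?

checkmate

Black to move; black king on a8.
In check: yes, from the white queen on b7.
King squares — a7: attacked by Qb7; b7: attacked by Kc7; b8: attacked by Qb7.
Legal moves for Black: none.
In check with no legal moves → checkmate.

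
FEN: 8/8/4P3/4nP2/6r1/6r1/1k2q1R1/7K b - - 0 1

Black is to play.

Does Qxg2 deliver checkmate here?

yes

After Qxg2: white king on h1; in check: yes, from the black queen on g2.
King squares — g1: attacked by Qg2; g2: attacked by Rg3; h2: attacked by Qg2.
White has no legal moves → checkmate.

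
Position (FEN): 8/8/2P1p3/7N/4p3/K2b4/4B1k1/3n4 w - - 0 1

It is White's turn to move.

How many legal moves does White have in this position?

14

White to move; king on a3.
In check: no.
Legal moves: Ng7, Nf6, Nf4+, Ng3, Kb4, Ka4, Kb3, Ka2, Bg4, Bf3+, Bxd3, Bf1+, Bxd1, c7.
Count: 14.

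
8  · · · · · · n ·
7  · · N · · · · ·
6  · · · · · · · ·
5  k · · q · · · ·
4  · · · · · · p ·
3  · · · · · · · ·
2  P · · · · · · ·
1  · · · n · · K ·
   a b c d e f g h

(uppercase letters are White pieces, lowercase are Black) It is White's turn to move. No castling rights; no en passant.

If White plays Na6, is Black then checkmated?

no

After Na6: black king on a5; in check: no.
Black is not in check, so this cannot be checkmate.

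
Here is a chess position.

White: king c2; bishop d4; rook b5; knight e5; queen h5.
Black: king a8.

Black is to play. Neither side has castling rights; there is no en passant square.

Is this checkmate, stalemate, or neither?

stalemate

Black to move; black king on a8.
In check: no.
King squares — a7: attacked by Bd4; b7: attacked by Rb5; b8: attacked by Rb5.
Legal moves for Black: none.
Not in check and no legal moves → stalemate.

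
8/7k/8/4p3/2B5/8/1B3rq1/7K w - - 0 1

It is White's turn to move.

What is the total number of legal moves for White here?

White to move; king on h1.
In check: yes, from the black queen on g2.
Legal moves: none.
Count: 0.

0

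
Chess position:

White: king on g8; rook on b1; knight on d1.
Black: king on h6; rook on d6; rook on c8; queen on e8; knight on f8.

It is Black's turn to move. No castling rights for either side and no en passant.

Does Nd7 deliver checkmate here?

After Nd7: white king on g8; in check: yes, from the black queen on e8.
King squares — f7: attacked by Qe8; g7: attacked by Kh6; h7: attacked by Kh6; f8: attacked by Nd7; h8: attacked by Qe8.
White has no legal moves → checkmate.

yes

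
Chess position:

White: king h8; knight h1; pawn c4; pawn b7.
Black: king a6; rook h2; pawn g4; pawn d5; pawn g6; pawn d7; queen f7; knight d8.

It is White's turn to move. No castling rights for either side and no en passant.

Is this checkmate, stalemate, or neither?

White to move; white king on h8.
In check: yes, from the black rook on h2.
King squares — g7: attacked by Qf7; h7: attacked by Rh2; g8: attacked by Qf7.
Legal moves for White: none.
In check with no legal moves → checkmate.

checkmate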